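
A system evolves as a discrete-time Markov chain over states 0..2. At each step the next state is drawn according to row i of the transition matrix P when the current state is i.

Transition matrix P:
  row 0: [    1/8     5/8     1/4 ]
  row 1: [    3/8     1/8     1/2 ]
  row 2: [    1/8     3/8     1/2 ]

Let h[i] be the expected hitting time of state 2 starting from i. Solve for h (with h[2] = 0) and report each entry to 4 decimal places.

First-step conditioning: h[2] = 0; for i ≠ 2, h[i] = 1 + Σ_k P[i][k]·h[k].
  h[0] = 1 + 1/8·h[0] + 5/8·h[1]
  h[1] = 1 + 3/8·h[0] + 1/8·h[1]
Solving the 2×2 linear system over states ≠ 2 gives exactly h = [48/17, 40/17, 0] (h[2] = 0 is the target).

h = [2.8235, 2.3529, 0.0000]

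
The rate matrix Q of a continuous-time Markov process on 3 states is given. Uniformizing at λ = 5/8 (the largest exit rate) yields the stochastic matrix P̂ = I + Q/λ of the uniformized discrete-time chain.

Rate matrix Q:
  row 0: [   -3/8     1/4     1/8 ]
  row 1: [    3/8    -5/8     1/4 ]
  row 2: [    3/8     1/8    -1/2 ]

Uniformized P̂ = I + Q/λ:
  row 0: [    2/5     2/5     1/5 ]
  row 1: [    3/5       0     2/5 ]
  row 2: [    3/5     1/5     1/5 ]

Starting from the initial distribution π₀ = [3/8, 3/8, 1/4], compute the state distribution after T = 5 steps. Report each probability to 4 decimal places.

π = [0.5000, 0.2498, 0.2502]

t=0: π = [0.3750, 0.3750, 0.2500]
t=1: π = [0.5250, 0.2000, 0.2750]
t=2: π = [0.4950, 0.2650, 0.2400]
t=3: π = [0.5010, 0.2460, 0.2530]
t=4: π = [0.4998, 0.2510, 0.2492]
t=5: π = [0.5000, 0.2498, 0.2502]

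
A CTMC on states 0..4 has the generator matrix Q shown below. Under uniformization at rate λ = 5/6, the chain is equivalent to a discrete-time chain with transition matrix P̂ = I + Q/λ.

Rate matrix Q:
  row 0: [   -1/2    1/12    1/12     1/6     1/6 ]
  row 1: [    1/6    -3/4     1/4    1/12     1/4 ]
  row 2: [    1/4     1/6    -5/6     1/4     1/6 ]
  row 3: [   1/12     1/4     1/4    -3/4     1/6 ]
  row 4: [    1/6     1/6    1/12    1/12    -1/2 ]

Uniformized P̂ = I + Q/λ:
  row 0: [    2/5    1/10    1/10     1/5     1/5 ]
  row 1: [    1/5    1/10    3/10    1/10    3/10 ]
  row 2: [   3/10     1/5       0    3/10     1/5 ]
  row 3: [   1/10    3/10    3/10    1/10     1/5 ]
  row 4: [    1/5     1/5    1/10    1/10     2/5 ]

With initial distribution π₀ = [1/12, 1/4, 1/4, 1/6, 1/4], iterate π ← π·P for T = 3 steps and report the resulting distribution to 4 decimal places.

π = [0.2488, 0.1734, 0.1506, 0.1550, 0.2722]

t=0: π = [0.0833, 0.2500, 0.2500, 0.1667, 0.2500]
t=1: π = [0.2250, 0.1833, 0.1583, 0.1583, 0.2750]
t=2: π = [0.2450, 0.1750, 0.1525, 0.1542, 0.2733]
t=3: π = [0.2488, 0.1734, 0.1506, 0.1550, 0.2722]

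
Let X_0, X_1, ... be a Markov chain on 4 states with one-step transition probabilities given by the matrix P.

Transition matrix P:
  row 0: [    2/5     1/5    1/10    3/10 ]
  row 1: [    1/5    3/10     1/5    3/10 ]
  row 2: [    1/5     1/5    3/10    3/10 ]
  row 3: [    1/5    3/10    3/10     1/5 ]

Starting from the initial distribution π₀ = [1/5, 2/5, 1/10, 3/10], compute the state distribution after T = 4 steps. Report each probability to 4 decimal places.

π = [0.2499, 0.2525, 0.2248, 0.2727]

t=0: π = [0.2000, 0.4000, 0.1000, 0.3000]
t=1: π = [0.2400, 0.2700, 0.2200, 0.2700]
t=2: π = [0.2480, 0.2540, 0.2250, 0.2730]
t=3: π = [0.2496, 0.2527, 0.2250, 0.2727]
t=4: π = [0.2499, 0.2525, 0.2248, 0.2727]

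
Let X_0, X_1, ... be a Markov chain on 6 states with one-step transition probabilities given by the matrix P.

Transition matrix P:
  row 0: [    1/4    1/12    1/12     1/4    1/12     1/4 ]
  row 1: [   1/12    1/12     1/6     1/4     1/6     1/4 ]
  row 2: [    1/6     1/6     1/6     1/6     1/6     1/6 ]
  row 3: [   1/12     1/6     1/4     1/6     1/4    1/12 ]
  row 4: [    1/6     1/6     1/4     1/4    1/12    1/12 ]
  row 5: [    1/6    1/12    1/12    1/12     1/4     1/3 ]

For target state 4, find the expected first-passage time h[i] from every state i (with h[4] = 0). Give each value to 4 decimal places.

h = [5.7993, 5.2815, 5.3846, 4.9417, 0.0000, 4.9008]

First-step conditioning: h[4] = 0; for i ≠ 4, h[i] = 1 + Σ_k P[i][k]·h[k].
  h[0] = 1 + 1/4·h[0] + 1/12·h[1] + 1/12·h[2] + 1/4·h[3] + 1/4·h[5]
  h[1] = 1 + 1/12·h[0] + 1/12·h[1] + 1/6·h[2] + 1/4·h[3] + 1/4·h[5]
  h[2] = 1 + 1/6·h[0] + 1/6·h[1] + 1/6·h[2] + 1/6·h[3] + 1/6·h[5]
  h[3] = 1 + 1/12·h[0] + 1/6·h[1] + 1/4·h[2] + 1/6·h[3] + 1/12·h[5]
  h[5] = 1 + 1/6·h[0] + 1/12·h[1] + 1/12·h[2] + 1/12·h[3] + 1/3·h[5]
Solving the 5×5 linear system over states ≠ 4 gives exactly h = [27651/4768, 12591/2384, 12837/2384, 11781/2384, 0, 23367/4768] (h[4] = 0 is the target).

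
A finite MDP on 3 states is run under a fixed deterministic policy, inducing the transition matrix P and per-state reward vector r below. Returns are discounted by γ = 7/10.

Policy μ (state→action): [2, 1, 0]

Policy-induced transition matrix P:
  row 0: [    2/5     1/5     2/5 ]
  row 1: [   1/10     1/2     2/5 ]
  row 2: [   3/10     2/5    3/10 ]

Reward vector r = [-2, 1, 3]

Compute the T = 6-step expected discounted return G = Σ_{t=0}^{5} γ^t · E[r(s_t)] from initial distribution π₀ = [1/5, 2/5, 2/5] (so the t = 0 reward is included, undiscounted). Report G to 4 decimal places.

G = 3.1304

t=0: π = [0.2000, 0.4000, 0.4000], E[r] = 1.2000, γ^t·E[r] = 1.200000, running G = 1.200000
t=1: π = [0.2400, 0.4000, 0.3600], E[r] = 1.0000, γ^t·E[r] = 0.700000, running G = 1.900000
t=2: π = [0.2440, 0.3920, 0.3640], E[r] = 0.9960, γ^t·E[r] = 0.488040, running G = 2.388040
t=3: π = [0.2460, 0.3904, 0.3636], E[r] = 0.9892, γ^t·E[r] = 0.339296, running G = 2.727336
t=4: π = [0.2465, 0.3898, 0.3636], E[r] = 0.9877, γ^t·E[r] = 0.237152, running G = 2.964487
t=5: π = [0.2467, 0.3897, 0.3636], E[r] = 0.9872, γ^t·E[r] = 0.165922, running G = 3.130409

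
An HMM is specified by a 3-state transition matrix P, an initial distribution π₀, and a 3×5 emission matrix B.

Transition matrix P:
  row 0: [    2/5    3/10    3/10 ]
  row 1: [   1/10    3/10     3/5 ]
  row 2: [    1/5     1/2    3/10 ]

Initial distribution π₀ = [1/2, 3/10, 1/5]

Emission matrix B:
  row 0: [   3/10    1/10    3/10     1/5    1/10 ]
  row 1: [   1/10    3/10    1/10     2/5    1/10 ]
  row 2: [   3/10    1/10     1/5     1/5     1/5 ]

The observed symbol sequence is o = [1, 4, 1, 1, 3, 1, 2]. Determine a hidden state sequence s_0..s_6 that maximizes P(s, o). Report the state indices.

t=0: δ = [5.000e-02, 9.000e-02, 2.000e-02]  (obs o_0=1)
t=1: δ = [2.000e-03, 2.700e-03, 1.080e-02]  ψ = [0, 1, 1]  (obs o_1=4)
t=2: δ = [2.160e-04, 1.620e-03, 3.240e-04]  ψ = [2, 2, 2]  (obs o_2=1)
t=3: δ = [1.620e-05, 1.458e-04, 9.720e-05]  ψ = [1, 1, 1]  (obs o_3=1)
t=4: δ = [3.888e-06, 1.944e-05, 1.750e-05]  ψ = [2, 2, 1]  (obs o_4=3)
t=5: δ = [3.499e-07, 2.624e-06, 1.166e-06]  ψ = [2, 2, 1]  (obs o_5=1)
t=6: δ = [7.873e-08, 7.873e-08, 3.149e-07]  ψ = [1, 1, 1]  (obs o_6=2)
backtrack: best end state = 2; path = [1, 2, 1, 1, 2, 1, 2]

path = [1, 2, 1, 1, 2, 1, 2]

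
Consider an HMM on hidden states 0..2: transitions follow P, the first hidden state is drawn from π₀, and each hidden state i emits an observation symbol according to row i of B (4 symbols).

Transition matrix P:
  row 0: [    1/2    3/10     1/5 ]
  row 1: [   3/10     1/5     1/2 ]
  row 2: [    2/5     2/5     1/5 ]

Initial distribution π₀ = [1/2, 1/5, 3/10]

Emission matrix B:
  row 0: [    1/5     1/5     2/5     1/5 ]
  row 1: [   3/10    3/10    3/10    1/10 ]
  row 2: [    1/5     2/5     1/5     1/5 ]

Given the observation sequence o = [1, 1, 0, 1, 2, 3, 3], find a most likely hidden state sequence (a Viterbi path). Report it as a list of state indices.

t=0: δ = [1.000e-01, 6.000e-02, 1.200e-01]  (obs o_0=1)
t=1: δ = [1.000e-02, 1.440e-02, 1.200e-02]  ψ = [0, 2, 1]  (obs o_1=1)
t=2: δ = [1.000e-03, 1.440e-03, 1.440e-03]  ψ = [0, 2, 1]  (obs o_2=0)
t=3: δ = [1.152e-04, 1.728e-04, 2.880e-04]  ψ = [2, 2, 1]  (obs o_3=1)
t=4: δ = [4.608e-05, 3.456e-05, 1.728e-05]  ψ = [2, 2, 1]  (obs o_4=2)
t=5: δ = [4.608e-06, 1.382e-06, 3.456e-06]  ψ = [0, 0, 1]  (obs o_5=3)
t=6: δ = [4.608e-07, 1.382e-07, 1.843e-07]  ψ = [0, 0, 0]  (obs o_6=3)
backtrack: best end state = 0; path = [1, 2, 1, 2, 0, 0, 0]

path = [1, 2, 1, 2, 0, 0, 0]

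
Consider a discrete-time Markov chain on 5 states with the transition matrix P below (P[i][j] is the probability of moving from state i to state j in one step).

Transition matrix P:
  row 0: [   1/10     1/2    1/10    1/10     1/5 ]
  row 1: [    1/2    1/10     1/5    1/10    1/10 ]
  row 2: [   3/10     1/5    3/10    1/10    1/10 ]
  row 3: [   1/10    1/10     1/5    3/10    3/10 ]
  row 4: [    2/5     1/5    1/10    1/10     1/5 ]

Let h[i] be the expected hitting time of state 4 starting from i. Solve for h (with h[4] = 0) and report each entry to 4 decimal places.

First-step conditioning: h[4] = 0; for i ≠ 4, h[i] = 1 + Σ_k P[i][k]·h[k].
  h[0] = 1 + 1/10·h[0] + 1/2·h[1] + 1/10·h[2] + 1/10·h[3]
  h[1] = 1 + 1/2·h[0] + 1/10·h[1] + 1/5·h[2] + 1/10·h[3]
  h[2] = 1 + 3/10·h[0] + 1/5·h[1] + 3/10·h[2] + 1/10·h[3]
  h[3] = 1 + 1/10·h[0] + 1/10·h[1] + 1/5·h[2] + 3/10·h[3]
Solving the 4×4 linear system over states ≠ 4 gives exactly h = [2300/383, 2480/383, 2520/383, 1950/383, 0] (h[4] = 0 is the target).

h = [6.0052, 6.4752, 6.5796, 5.0914, 0.0000]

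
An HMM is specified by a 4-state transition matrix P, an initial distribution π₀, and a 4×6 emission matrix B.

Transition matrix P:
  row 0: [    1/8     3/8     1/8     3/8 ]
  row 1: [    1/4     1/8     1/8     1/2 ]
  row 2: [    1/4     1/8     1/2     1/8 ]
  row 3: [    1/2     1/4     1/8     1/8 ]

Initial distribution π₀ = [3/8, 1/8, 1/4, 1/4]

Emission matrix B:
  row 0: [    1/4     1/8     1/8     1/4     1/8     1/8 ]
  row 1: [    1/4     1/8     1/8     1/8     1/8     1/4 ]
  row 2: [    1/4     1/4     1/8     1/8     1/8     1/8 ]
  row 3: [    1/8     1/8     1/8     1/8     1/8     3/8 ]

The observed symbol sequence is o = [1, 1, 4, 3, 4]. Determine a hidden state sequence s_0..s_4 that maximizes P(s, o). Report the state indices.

path = [2, 2, 2, 2, 2]

t=0: δ = [4.688e-02, 1.562e-02, 6.250e-02, 3.125e-02]  (obs o_0=1)
t=1: δ = [1.953e-03, 2.197e-03, 7.812e-03, 2.197e-03]  ψ = [2, 0, 2, 0]  (obs o_1=1)
t=2: δ = [2.441e-04, 1.221e-04, 4.883e-04, 1.373e-04]  ψ = [2, 2, 2, 1]  (obs o_2=4)
t=3: δ = [3.052e-05, 1.144e-05, 3.052e-05, 1.144e-05]  ψ = [2, 0, 2, 0]  (obs o_3=3)
t=4: δ = [9.537e-07, 1.431e-06, 1.907e-06, 1.431e-06]  ψ = [2, 0, 2, 0]  (obs o_4=4)
backtrack: best end state = 2; path = [2, 2, 2, 2, 2]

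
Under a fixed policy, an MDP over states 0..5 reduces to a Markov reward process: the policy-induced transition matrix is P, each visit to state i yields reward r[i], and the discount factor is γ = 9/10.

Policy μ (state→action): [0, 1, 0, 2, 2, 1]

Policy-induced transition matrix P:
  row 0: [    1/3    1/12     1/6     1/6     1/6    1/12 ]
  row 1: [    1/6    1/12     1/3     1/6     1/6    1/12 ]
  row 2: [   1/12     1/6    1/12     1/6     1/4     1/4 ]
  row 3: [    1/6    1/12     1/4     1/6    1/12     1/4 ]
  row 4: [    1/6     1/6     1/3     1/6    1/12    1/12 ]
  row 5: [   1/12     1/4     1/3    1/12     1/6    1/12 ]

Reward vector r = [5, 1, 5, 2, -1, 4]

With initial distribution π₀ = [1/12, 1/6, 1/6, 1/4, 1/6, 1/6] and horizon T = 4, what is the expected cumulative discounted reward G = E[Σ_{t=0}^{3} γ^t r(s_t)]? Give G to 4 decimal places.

G = 9.4685

t=0: π = [0.0833, 0.1667, 0.1667, 0.2500, 0.1667, 0.1667], E[r] = 2.4167, γ^t·E[r] = 2.416667, running G = 2.416667
t=1: π = [0.1528, 0.1389, 0.2569, 0.1528, 0.1458, 0.1528], E[r] = 2.9583, γ^t·E[r] = 2.662500, running G = 5.079167
t=2: π = [0.1580, 0.1424, 0.2309, 0.1539, 0.1632, 0.1516], E[r] = 2.8380, γ^t·E[r] = 2.298750, running G = 7.377917
t=3: π = [0.1611, 0.1414, 0.2364, 0.1540, 0.1595, 0.1475], E[r] = 2.8678, γ^t·E[r] = 2.090602, running G = 9.468518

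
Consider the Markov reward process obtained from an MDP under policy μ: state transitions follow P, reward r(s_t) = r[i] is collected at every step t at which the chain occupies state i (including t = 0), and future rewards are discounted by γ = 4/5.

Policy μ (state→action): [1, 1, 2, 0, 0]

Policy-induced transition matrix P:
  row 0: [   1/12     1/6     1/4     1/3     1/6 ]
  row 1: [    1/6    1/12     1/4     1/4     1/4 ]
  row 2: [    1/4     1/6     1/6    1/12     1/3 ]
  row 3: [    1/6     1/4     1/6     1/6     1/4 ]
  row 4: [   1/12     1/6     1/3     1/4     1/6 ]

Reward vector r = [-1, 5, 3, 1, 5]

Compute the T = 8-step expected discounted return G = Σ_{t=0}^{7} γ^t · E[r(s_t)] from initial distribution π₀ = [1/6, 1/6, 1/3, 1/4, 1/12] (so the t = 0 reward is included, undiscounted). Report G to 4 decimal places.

t=0: π = [0.1667, 0.1667, 0.3333, 0.2500, 0.0833], E[r] = 2.3333, γ^t·E[r] = 2.333333, running G = 2.333333
t=1: π = [0.1736, 0.1736, 0.2083, 0.1875, 0.2569], E[r] = 2.7917, γ^t·E[r] = 2.233333, running G = 4.566667
t=2: π = [0.1481, 0.1678, 0.2384, 0.2141, 0.2315], E[r] = 2.7778, γ^t·E[r] = 1.777778, running G = 6.344444
t=3: π = [0.1549, 0.1705, 0.2316, 0.2048, 0.2382], E[r] = 2.7884, γ^t·E[r] = 1.427654, running G = 7.772099
t=4: π = [0.1532, 0.1695, 0.2335, 0.2072, 0.2365], E[r] = 2.7848, γ^t·E[r] = 1.140655, running G = 8.912754
t=5: π = [0.1536, 0.1698, 0.2330, 0.2066, 0.2370], E[r] = 2.7858, γ^t·E[r] = 0.912862, running G = 9.825616
t=6: π = [0.1535, 0.1697, 0.2331, 0.2068, 0.2369], E[r] = 2.7856, γ^t·E[r] = 0.730216, running G = 10.555832
t=7: π = [0.1536, 0.1698, 0.2331, 0.2067, 0.2369], E[r] = 2.7856, γ^t·E[r] = 0.584188, running G = 11.140020

G = 11.1400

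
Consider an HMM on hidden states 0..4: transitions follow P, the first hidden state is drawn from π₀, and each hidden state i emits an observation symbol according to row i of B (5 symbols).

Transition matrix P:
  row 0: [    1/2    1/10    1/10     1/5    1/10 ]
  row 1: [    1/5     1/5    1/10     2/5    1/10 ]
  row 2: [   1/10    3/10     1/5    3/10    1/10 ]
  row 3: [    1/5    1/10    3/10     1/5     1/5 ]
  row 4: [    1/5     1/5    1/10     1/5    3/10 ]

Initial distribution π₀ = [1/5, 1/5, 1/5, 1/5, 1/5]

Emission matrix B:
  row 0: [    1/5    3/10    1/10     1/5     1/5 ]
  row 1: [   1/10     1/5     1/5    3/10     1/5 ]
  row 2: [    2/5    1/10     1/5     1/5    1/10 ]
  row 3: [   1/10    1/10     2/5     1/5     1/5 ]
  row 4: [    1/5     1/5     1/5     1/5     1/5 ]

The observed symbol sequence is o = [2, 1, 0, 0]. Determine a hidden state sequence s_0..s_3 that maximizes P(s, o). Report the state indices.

t=0: δ = [2.000e-02, 4.000e-02, 4.000e-02, 8.000e-02, 4.000e-02]  (obs o_0=2)
t=1: δ = [4.800e-03, 2.400e-03, 2.400e-03, 1.600e-03, 3.200e-03]  ψ = [3, 2, 3, 1, 3]  (obs o_1=1)
t=2: δ = [4.800e-04, 7.200e-05, 1.920e-04, 9.600e-05, 1.920e-04]  ψ = [0, 2, 0, 0, 4]  (obs o_2=0)
t=3: δ = [4.800e-05, 5.760e-06, 1.920e-05, 9.600e-06, 1.152e-05]  ψ = [0, 2, 0, 0, 4]  (obs o_3=0)
backtrack: best end state = 0; path = [3, 0, 0, 0]

path = [3, 0, 0, 0]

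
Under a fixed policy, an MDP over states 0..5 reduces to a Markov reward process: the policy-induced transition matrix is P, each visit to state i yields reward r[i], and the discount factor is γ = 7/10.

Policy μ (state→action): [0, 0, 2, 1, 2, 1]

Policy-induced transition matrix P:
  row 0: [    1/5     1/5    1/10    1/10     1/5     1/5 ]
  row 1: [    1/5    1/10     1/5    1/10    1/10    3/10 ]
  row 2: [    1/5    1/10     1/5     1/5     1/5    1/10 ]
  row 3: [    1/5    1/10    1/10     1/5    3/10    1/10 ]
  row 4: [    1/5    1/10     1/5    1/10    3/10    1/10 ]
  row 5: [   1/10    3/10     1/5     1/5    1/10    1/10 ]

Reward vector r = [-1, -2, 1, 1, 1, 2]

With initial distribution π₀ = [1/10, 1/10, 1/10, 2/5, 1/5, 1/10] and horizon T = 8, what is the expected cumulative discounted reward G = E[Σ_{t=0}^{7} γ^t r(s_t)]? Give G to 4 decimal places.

G = 1.3338

t=0: π = [0.1000, 0.1000, 0.1000, 0.4000, 0.2000, 0.1000], E[r] = 0.6000, γ^t·E[r] = 0.600000, running G = 0.600000
t=1: π = [0.1900, 0.1300, 0.1500, 0.1600, 0.2400, 0.1300], E[r] = 0.3600, γ^t·E[r] = 0.252000, running G = 0.852000
t=2: π = [0.1870, 0.1450, 0.1650, 0.1440, 0.2140, 0.1450], E[r] = 0.3360, γ^t·E[r] = 0.164640, running G = 1.016640
t=3: π = [0.1855, 0.1477, 0.1669, 0.1454, 0.2068, 0.1477], E[r] = 0.3336, γ^t·E[r] = 0.114425, running G = 1.131065
t=4: π = [0.1852, 0.1481, 0.1669, 0.1460, 0.2057, 0.1481], E[r] = 0.3334, γ^t·E[r] = 0.080040, running G = 1.211105
t=5: π = [0.1852, 0.1481, 0.1669, 0.1461, 0.2056, 0.1481], E[r] = 0.3333, γ^t·E[r] = 0.056024, running G = 1.267128
t=6: π = [0.1852, 0.1481, 0.1669, 0.1461, 0.2055, 0.1481], E[r] = 0.3333, γ^t·E[r] = 0.039216, running G = 1.306345
t=7: π = [0.1852, 0.1481, 0.1669, 0.1461, 0.2055, 0.1481], E[r] = 0.3333, γ^t·E[r] = 0.027451, running G = 1.333796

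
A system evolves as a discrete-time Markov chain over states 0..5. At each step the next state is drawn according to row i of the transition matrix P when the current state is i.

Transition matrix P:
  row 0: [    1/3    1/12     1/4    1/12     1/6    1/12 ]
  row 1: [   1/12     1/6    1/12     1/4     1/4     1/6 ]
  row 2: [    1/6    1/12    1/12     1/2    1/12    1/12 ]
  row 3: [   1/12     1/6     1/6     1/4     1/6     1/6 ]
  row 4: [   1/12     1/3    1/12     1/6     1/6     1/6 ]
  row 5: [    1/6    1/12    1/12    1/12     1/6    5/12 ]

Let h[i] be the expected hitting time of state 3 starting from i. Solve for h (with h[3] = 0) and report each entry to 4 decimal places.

First-step conditioning: h[3] = 0; for i ≠ 3, h[i] = 1 + Σ_k P[i][k]·h[k].
  h[0] = 1 + 1/3·h[0] + 1/12·h[1] + 1/4·h[2] + 1/6·h[4] + 1/12·h[5]
  h[1] = 1 + 1/12·h[0] + 1/6·h[1] + 1/12·h[2] + 1/4·h[4] + 1/6·h[5]
  h[2] = 1 + 1/6·h[0] + 1/12·h[1] + 1/12·h[2] + 1/12·h[4] + 1/12·h[5]
  h[4] = 1 + 1/12·h[0] + 1/3·h[1] + 1/12·h[2] + 1/6·h[4] + 1/6·h[5]
  h[5] = 1 + 1/6·h[0] + 1/12·h[1] + 1/12·h[2] + 1/6·h[4] + 5/12·h[5]
Solving the 5×5 linear system over states ≠ 3 gives exactly h = [507/92, 1573/322, 2293/644, 0, 121/23, 3863/644] (h[3] = 0 is the target).

h = [5.5109, 4.8851, 3.5606, 0.0000, 5.2609, 5.9984]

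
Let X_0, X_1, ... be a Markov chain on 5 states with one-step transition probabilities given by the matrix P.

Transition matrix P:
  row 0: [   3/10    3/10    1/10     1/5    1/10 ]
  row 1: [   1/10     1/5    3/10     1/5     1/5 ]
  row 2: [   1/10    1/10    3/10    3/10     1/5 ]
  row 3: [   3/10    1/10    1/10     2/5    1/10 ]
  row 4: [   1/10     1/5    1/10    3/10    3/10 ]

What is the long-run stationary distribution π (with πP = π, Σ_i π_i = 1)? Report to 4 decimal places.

Balance equations π_j = Σ_i π_i·P[i][j]:
  π_0 = 3/10·π_0 + 1/10·π_1 + 1/10·π_2 + 3/10·π_3 + 1/10·π_4
  π_1 = 3/10·π_0 + 1/5·π_1 + 1/10·π_2 + 1/10·π_3 + 1/5·π_4
  π_2 = 1/10·π_0 + 3/10·π_1 + 3/10·π_2 + 1/10·π_3 + 1/10·π_4
  π_3 = 1/5·π_0 + 1/5·π_1 + 3/10·π_2 + 2/5·π_3 + 3/10·π_4
  normalize: π_0 + π_1 + π_2 + π_3 + π_4 = 1
Solving the linear system gives exactly π = [298/1505, 523/3010, 507/3010, 879/3010, 101/602].

π = [0.1980, 0.1738, 0.1684, 0.2920, 0.1678]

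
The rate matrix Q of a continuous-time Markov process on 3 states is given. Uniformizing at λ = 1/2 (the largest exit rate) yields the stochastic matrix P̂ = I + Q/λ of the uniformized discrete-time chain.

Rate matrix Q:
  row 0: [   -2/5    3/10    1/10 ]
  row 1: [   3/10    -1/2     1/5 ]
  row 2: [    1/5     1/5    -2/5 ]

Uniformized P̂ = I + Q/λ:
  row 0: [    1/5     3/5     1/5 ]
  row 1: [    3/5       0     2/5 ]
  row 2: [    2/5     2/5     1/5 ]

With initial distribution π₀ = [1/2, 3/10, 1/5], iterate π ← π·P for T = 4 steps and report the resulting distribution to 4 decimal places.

π = [0.3939, 0.3355, 0.2706]

t=0: π = [0.5000, 0.3000, 0.2000]
t=1: π = [0.3600, 0.3800, 0.2600]
t=2: π = [0.4040, 0.3200, 0.2760]
t=3: π = [0.3832, 0.3528, 0.2640]
t=4: π = [0.3939, 0.3355, 0.2706]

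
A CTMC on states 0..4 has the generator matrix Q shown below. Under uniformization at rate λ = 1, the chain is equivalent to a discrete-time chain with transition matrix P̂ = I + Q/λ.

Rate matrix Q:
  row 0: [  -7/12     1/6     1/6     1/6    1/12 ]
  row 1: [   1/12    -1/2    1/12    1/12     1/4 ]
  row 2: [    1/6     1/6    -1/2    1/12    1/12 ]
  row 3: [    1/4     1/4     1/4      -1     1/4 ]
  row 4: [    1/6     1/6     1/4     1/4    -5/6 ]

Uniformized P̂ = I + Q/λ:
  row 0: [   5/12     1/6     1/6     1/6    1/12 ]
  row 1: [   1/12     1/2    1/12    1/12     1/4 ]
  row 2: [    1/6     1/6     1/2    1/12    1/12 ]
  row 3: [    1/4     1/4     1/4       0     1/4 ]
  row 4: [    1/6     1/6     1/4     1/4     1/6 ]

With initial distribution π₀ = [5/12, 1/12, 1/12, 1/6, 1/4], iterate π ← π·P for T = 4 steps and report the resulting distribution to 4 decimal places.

π = [0.2083, 0.2630, 0.2518, 0.1175, 0.1594]

t=0: π = [0.4167, 0.0833, 0.0833, 0.1667, 0.2500]
t=1: π = [0.2778, 0.2083, 0.2222, 0.1458, 0.1458]
t=2: π = [0.2309, 0.2483, 0.2477, 0.1186, 0.1545]
t=3: π = [0.2136, 0.2593, 0.2513, 0.1184, 0.1574]
t=4: π = [0.2083, 0.2630, 0.2518, 0.1175, 0.1594]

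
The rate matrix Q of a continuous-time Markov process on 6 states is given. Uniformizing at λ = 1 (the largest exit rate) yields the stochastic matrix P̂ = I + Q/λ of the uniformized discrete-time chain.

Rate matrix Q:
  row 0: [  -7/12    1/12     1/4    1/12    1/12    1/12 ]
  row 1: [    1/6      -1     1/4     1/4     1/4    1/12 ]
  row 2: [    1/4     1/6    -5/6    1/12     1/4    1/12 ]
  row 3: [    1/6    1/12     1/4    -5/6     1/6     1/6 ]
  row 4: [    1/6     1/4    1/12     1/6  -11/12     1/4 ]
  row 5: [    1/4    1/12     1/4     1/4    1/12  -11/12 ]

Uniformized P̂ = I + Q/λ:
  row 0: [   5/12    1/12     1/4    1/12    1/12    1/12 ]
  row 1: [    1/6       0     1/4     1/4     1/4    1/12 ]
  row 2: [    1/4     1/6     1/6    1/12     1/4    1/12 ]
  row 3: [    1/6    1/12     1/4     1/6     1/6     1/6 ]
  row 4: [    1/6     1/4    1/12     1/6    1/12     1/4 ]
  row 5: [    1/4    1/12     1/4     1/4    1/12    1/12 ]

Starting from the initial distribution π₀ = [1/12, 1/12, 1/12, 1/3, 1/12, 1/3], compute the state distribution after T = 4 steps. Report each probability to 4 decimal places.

t=0: π = [0.0833, 0.0833, 0.0833, 0.3333, 0.0833, 0.3333]
t=1: π = [0.2222, 0.0972, 0.2292, 0.1875, 0.1389, 0.1250]
t=2: π = [0.2517, 0.1175, 0.2078, 0.1476, 0.1534, 0.1221]
t=3: π = [0.2571, 0.1164, 0.2071, 0.1483, 0.1498, 0.1212]
t=4: π = [0.2583, 0.1159, 0.2078, 0.1478, 0.1496, 0.1207]

π = [0.2583, 0.1159, 0.2078, 0.1478, 0.1496, 0.1207]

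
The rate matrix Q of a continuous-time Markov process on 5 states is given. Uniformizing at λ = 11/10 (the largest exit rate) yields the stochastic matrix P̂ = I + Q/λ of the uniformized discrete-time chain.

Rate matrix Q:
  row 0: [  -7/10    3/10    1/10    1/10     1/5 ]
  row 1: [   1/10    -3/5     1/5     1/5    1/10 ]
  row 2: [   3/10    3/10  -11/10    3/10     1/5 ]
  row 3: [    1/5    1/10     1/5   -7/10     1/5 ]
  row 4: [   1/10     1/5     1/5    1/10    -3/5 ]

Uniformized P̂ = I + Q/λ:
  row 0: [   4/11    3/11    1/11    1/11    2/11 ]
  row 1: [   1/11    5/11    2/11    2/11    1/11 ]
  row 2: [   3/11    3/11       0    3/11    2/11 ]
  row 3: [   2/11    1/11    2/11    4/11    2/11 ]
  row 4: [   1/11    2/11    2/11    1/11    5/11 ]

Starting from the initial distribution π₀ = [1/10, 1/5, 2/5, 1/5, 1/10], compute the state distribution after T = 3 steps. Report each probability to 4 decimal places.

π = [0.1863, 0.2651, 0.1385, 0.1947, 0.2154]

t=0: π = [0.1000, 0.2000, 0.4000, 0.2000, 0.1000]
t=1: π = [0.2091, 0.2636, 0.1000, 0.2364, 0.1909]
t=2: π = [0.1876, 0.2603, 0.1446, 0.1975, 0.2099]
t=3: π = [0.1863, 0.2651, 0.1385, 0.1947, 0.2154]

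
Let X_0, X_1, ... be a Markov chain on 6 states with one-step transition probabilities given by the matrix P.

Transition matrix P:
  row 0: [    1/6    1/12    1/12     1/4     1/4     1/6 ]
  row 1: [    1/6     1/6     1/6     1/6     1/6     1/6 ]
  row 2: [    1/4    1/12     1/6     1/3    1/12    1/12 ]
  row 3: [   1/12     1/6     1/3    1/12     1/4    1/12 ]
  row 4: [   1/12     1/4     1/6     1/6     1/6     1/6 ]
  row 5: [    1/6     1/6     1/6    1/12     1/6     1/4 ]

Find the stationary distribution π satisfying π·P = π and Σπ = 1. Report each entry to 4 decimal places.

π = [0.1519, 0.1536, 0.1844, 0.1825, 0.1792, 0.1485]

Balance equations π_j = Σ_i π_i·P[i][j]:
  π_0 = 1/6·π_0 + 1/6·π_1 + 1/4·π_2 + 1/12·π_3 + 1/12·π_4 + 1/6·π_5
  π_1 = 1/12·π_0 + 1/6·π_1 + 1/12·π_2 + 1/6·π_3 + 1/4·π_4 + 1/6·π_5
  π_2 = 1/12·π_0 + 1/6·π_1 + 1/6·π_2 + 1/3·π_3 + 1/6·π_4 + 1/6·π_5
  π_3 = 1/4·π_0 + 1/6·π_1 + 1/3·π_2 + 1/12·π_3 + 1/6·π_4 + 1/12·π_5
  π_4 = 1/4·π_0 + 1/6·π_1 + 1/12·π_2 + 1/4·π_3 + 1/6·π_4 + 1/6·π_5
  normalize: π_0 + π_1 + π_2 + π_3 + π_4 + π_5 = 1
Solving the linear system gives exactly π = [36970/243387, 4153/27043, 14962/81129, 44414/243387, 43606/243387, 36134/243387].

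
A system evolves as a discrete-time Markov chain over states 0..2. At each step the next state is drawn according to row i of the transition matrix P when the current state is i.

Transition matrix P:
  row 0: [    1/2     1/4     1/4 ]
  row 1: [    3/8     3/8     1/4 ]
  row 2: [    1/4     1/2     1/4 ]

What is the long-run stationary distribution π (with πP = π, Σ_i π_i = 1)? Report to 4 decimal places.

π = [0.3929, 0.3571, 0.2500]

Balance equations π_j = Σ_i π_i·P[i][j]:
  π_0 = 1/2·π_0 + 3/8·π_1 + 1/4·π_2
  π_1 = 1/4·π_0 + 3/8·π_1 + 1/2·π_2
  normalize: π_0 + π_1 + π_2 = 1
Solving the linear system gives exactly π = [11/28, 5/14, 1/4].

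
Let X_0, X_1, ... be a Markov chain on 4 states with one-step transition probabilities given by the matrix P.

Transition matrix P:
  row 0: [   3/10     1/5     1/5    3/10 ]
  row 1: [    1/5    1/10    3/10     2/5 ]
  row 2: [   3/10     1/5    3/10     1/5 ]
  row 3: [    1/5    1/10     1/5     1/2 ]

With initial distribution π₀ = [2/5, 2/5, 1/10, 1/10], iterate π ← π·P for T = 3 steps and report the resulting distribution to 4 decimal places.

π = [0.2490, 0.1490, 0.2390, 0.3630]

t=0: π = [0.4000, 0.4000, 0.1000, 0.1000]
t=1: π = [0.2500, 0.1500, 0.2500, 0.3500]
t=2: π = [0.2500, 0.1500, 0.2400, 0.3600]
t=3: π = [0.2490, 0.1490, 0.2390, 0.3630]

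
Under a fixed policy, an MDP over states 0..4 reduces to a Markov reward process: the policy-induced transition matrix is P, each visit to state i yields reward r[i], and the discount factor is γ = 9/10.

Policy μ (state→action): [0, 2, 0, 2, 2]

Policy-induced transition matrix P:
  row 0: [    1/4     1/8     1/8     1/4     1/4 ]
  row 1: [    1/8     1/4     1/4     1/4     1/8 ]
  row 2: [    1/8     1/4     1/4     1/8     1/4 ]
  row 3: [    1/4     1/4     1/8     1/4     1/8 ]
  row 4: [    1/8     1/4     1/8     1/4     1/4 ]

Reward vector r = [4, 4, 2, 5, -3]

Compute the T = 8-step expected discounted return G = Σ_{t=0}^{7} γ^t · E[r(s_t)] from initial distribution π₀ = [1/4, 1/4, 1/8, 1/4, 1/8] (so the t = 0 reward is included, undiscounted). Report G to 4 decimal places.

t=0: π = [0.2500, 0.2500, 0.1250, 0.2500, 0.1250], E[r] = 3.1250, γ^t·E[r] = 3.125000, running G = 3.125000
t=1: π = [0.1875, 0.2188, 0.1719, 0.2344, 0.1875], E[r] = 2.5781, γ^t·E[r] = 2.320313, running G = 5.445313
t=2: π = [0.1777, 0.2266, 0.1738, 0.2285, 0.1934], E[r] = 2.5273, γ^t·E[r] = 2.047148, running G = 7.492461
t=3: π = [0.1758, 0.2278, 0.1750, 0.2283, 0.1931], E[r] = 2.5264, γ^t·E[r] = 1.841722, running G = 9.334183
t=4: π = [0.1755, 0.2280, 0.1754, 0.2281, 0.1930], E[r] = 2.5265, γ^t·E[r] = 1.657610, running G = 10.991792
t=5: π = [0.1755, 0.2281, 0.1754, 0.2281, 0.1930], E[r] = 2.5264, γ^t·E[r] = 1.491792, running G = 12.483585
t=6: π = [0.1754, 0.2281, 0.1754, 0.2281, 0.1930], E[r] = 2.5263, γ^t·E[r] = 1.342593, running G = 13.826178
t=7: π = [0.1754, 0.2281, 0.1754, 0.2281, 0.1930], E[r] = 2.5263, γ^t·E[r] = 1.208330, running G = 15.034507

G = 15.0345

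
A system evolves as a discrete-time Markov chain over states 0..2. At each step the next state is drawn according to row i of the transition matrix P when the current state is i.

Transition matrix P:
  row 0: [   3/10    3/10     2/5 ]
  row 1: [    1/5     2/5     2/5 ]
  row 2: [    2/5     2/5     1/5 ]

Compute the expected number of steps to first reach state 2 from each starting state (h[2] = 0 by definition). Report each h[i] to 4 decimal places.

h = [2.5000, 2.5000, 0.0000]

First-step conditioning: h[2] = 0; for i ≠ 2, h[i] = 1 + Σ_k P[i][k]·h[k].
  h[0] = 1 + 3/10·h[0] + 3/10·h[1]
  h[1] = 1 + 1/5·h[0] + 2/5·h[1]
Solving the 2×2 linear system over states ≠ 2 gives exactly h = [5/2, 5/2, 0] (h[2] = 0 is the target).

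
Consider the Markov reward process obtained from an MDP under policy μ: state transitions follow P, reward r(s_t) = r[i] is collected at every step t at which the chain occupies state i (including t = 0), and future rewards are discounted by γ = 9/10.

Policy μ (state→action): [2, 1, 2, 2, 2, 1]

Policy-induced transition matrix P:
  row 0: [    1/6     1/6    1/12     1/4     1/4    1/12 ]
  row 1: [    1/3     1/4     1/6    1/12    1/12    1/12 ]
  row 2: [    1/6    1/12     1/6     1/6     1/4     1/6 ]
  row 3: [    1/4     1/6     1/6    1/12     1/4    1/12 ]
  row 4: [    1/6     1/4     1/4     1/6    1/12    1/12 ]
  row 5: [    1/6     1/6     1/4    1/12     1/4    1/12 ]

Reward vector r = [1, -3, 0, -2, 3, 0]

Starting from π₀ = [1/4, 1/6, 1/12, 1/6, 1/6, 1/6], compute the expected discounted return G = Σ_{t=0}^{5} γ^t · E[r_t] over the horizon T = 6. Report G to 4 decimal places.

t=0: π = [0.2500, 0.1667, 0.0833, 0.1667, 0.1667, 0.1667], E[r] = -0.0833, γ^t·E[r] = -0.083333, running G = -0.083333
t=1: π = [0.2083, 0.1875, 0.1736, 0.1458, 0.1944, 0.0903], E[r] = -0.0625, γ^t·E[r] = -0.056250, running G = -0.139583
t=2: π = [0.2101, 0.1840, 0.1730, 0.1487, 0.1863, 0.0978], E[r] = -0.0804, γ^t·E[r] = -0.065156, running G = -0.204740
t=3: π = [0.2097, 0.1831, 0.1728, 0.1483, 0.1883, 0.0978], E[r] = -0.0714, γ^t·E[r] = -0.052031, running G = -0.256771
t=4: π = [0.2095, 0.1832, 0.1730, 0.1484, 0.1881, 0.0977], E[r] = -0.0725, γ^t·E[r] = -0.047598, running G = -0.304369
t=5: π = [0.2096, 0.1832, 0.1730, 0.1484, 0.1881, 0.0978], E[r] = -0.0724, γ^t·E[r] = -0.042731, running G = -0.347100

G = -0.3471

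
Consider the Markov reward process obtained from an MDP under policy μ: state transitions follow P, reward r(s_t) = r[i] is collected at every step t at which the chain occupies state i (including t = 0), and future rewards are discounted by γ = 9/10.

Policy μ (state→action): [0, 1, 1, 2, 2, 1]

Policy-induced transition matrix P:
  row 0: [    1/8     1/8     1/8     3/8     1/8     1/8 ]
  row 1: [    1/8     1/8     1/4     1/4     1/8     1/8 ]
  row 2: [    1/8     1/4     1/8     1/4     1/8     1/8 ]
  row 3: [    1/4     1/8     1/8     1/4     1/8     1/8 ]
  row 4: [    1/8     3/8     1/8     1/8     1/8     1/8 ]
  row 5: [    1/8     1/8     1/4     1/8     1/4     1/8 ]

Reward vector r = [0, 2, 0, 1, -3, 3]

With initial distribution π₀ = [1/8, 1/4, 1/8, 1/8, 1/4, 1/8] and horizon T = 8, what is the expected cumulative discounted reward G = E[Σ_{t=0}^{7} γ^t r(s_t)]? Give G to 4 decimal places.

t=0: π = [0.1250, 0.2500, 0.1250, 0.1250, 0.2500, 0.1250], E[r] = 0.2500, γ^t·E[r] = 0.250000, running G = 0.250000
t=1: π = [0.1406, 0.2031, 0.1719, 0.2188, 0.1406, 0.1250], E[r] = 0.5781, γ^t·E[r] = 0.520313, running G = 0.770313
t=2: π = [0.1523, 0.1816, 0.1660, 0.2344, 0.1406, 0.1250], E[r] = 0.5508, γ^t·E[r] = 0.446133, running G = 1.216445
t=3: π = [0.1543, 0.1809, 0.1633, 0.2358, 0.1406, 0.1250], E[r] = 0.5508, γ^t·E[r] = 0.401520, running G = 1.617965
t=4: π = [0.1545, 0.1806, 0.1632, 0.2361, 0.1406, 0.1250], E[r] = 0.5504, γ^t·E[r] = 0.361087, running G = 1.979052
t=5: π = [0.1545, 0.1806, 0.1632, 0.2361, 0.1406, 0.1250], E[r] = 0.5504, γ^t·E[r] = 0.324979, running G = 2.304031
t=6: π = [0.1545, 0.1806, 0.1632, 0.2361, 0.1406, 0.1250], E[r] = 0.5503, γ^t·E[r] = 0.292477, running G = 2.596508
t=7: π = [0.1545, 0.1806, 0.1632, 0.2361, 0.1406, 0.1250], E[r] = 0.5503, γ^t·E[r] = 0.263229, running G = 2.859737

G = 2.8597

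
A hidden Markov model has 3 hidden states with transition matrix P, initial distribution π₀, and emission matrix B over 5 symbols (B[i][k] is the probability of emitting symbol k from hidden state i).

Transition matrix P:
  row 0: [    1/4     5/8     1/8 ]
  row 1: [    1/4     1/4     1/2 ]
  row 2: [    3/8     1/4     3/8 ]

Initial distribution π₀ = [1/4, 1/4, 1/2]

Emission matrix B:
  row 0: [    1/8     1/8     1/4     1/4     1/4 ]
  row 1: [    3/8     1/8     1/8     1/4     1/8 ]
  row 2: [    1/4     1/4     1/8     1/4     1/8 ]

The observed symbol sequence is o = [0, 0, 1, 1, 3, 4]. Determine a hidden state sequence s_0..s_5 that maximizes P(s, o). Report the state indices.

t=0: δ = [3.125e-02, 9.375e-02, 1.250e-01]  (obs o_0=0)
t=1: δ = [5.859e-03, 1.172e-02, 1.172e-02]  ψ = [2, 2, 1]  (obs o_1=0)
t=2: δ = [5.493e-04, 4.578e-04, 1.465e-03]  ψ = [2, 0, 1]  (obs o_2=1)
t=3: δ = [6.866e-05, 4.578e-05, 1.373e-04]  ψ = [2, 2, 2]  (obs o_3=1)
t=4: δ = [1.287e-05, 1.073e-05, 1.287e-05]  ψ = [2, 0, 2]  (obs o_4=3)
t=5: δ = [1.207e-06, 1.006e-06, 6.706e-07]  ψ = [2, 0, 1]  (obs o_5=4)
backtrack: best end state = 0; path = [2, 1, 2, 2, 2, 0]

path = [2, 1, 2, 2, 2, 0]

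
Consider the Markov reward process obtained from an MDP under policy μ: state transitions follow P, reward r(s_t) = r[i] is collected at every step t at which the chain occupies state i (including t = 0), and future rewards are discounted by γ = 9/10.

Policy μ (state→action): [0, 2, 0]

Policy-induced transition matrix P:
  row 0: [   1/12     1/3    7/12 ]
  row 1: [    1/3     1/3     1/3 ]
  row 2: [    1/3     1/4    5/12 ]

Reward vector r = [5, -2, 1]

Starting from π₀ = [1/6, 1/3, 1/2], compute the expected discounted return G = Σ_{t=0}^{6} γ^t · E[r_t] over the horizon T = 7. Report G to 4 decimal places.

t=0: π = [0.1667, 0.3333, 0.5000], E[r] = 0.6667, γ^t·E[r] = 0.666667, running G = 0.666667
t=1: π = [0.2917, 0.2917, 0.4167], E[r] = 1.2917, γ^t·E[r] = 1.162500, running G = 1.829167
t=2: π = [0.2604, 0.2986, 0.4410], E[r] = 1.1458, γ^t·E[r] = 0.928125, running G = 2.757292
t=3: π = [0.2682, 0.2966, 0.4352], E[r] = 1.1832, γ^t·E[r] = 0.862523, running G = 3.619815
t=4: π = [0.2663, 0.2971, 0.4367], E[r] = 1.1739, γ^t·E[r] = 0.770196, running G = 4.390011
t=5: π = [0.2668, 0.2969, 0.4363], E[r] = 1.1762, γ^t·E[r] = 0.694547, running G = 5.084558
t=6: π = [0.2666, 0.2970, 0.4364], E[r] = 1.1756, γ^t·E[r] = 0.624784, running G = 5.709342

G = 5.7093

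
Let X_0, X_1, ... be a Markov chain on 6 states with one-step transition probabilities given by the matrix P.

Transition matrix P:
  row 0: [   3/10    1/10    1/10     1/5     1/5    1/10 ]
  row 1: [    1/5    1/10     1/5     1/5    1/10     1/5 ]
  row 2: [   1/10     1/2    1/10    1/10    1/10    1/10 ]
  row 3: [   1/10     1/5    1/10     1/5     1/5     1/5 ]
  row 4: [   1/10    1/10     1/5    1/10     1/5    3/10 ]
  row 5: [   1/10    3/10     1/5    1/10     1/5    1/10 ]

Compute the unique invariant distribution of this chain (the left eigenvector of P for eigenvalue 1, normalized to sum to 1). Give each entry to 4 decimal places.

π = [0.1513, 0.2106, 0.1543, 0.1513, 0.1635, 0.1689]

Balance equations π_j = Σ_i π_i·P[i][j]:
  π_0 = 3/10·π_0 + 1/5·π_1 + 1/10·π_2 + 1/10·π_3 + 1/10·π_4 + 1/10·π_5
  π_1 = 1/10·π_0 + 1/10·π_1 + 1/2·π_2 + 1/5·π_3 + 1/10·π_4 + 3/10·π_5
  π_2 = 1/10·π_0 + 1/5·π_1 + 1/10·π_2 + 1/10·π_3 + 1/5·π_4 + 1/5·π_5
  π_3 = 1/5·π_0 + 1/5·π_1 + 1/10·π_2 + 1/5·π_3 + 1/10·π_4 + 1/10·π_5
  π_4 = 1/5·π_0 + 1/10·π_1 + 1/10·π_2 + 1/5·π_3 + 1/5·π_4 + 1/5·π_5
  normalize: π_0 + π_1 + π_2 + π_3 + π_4 + π_5 = 1
Solving the linear system gives exactly π = [74/489, 103/489, 830/5379, 74/489, 1759/10758, 1817/10758].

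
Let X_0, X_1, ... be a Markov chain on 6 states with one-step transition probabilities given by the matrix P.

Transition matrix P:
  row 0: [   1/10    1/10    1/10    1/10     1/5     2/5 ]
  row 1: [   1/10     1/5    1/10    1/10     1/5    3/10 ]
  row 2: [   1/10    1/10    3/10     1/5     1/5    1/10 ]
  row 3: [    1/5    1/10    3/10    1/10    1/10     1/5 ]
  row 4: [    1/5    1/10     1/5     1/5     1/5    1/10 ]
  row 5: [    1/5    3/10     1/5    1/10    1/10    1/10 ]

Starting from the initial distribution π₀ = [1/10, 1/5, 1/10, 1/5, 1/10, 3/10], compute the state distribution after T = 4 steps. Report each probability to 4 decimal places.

π = [0.1492, 0.1532, 0.2035, 0.1370, 0.1675, 0.1896]

t=0: π = [0.1000, 0.2000, 0.1000, 0.2000, 0.1000, 0.3000]
t=1: π = [0.1600, 0.1800, 0.2000, 0.1200, 0.1500, 0.1900]
t=2: π = [0.1460, 0.1560, 0.1980, 0.1350, 0.1690, 0.1960]
t=3: π = [0.1500, 0.1548, 0.2031, 0.1367, 0.1669, 0.1885]
t=4: π = [0.1492, 0.1532, 0.2035, 0.1370, 0.1675, 0.1896]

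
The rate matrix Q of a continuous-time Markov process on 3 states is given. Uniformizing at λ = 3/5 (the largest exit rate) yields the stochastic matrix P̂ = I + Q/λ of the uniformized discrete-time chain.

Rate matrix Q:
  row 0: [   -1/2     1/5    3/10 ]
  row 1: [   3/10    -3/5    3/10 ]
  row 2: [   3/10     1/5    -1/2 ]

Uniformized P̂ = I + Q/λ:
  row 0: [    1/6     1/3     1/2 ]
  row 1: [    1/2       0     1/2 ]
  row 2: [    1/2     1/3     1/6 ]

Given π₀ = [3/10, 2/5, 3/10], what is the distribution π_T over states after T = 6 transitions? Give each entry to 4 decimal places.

t=0: π = [0.3000, 0.4000, 0.3000]
t=1: π = [0.4000, 0.2000, 0.4000]
t=2: π = [0.3667, 0.2667, 0.3667]
t=3: π = [0.3778, 0.2444, 0.3778]
t=4: π = [0.3741, 0.2519, 0.3741]
t=5: π = [0.3753, 0.2494, 0.3753]
t=6: π = [0.3749, 0.2502, 0.3749]

π = [0.3749, 0.2502, 0.3749]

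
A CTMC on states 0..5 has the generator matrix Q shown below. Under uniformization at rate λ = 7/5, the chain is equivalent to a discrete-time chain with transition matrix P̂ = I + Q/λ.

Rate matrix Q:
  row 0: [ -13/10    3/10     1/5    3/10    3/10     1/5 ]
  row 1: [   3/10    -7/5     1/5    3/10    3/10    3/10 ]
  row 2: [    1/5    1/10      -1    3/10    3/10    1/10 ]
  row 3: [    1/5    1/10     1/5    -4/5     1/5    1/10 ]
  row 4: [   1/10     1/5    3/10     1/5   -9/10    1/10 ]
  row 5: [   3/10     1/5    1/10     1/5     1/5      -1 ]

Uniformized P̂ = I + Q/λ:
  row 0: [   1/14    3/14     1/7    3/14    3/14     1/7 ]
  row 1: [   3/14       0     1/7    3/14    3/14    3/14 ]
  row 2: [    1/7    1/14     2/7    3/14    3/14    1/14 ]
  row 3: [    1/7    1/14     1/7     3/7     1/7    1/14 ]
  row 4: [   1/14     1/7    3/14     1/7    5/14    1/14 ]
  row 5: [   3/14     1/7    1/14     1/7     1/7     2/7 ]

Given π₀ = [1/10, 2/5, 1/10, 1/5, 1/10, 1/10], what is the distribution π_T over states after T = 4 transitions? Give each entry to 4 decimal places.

t=0: π = [0.1000, 0.4000, 0.1000, 0.2000, 0.1000, 0.1000]
t=1: π = [0.1643, 0.0714, 0.1571, 0.2429, 0.2071, 0.1571]
t=2: π = [0.1327, 0.1158, 0.1689, 0.2403, 0.2153, 0.1270]
t=3: π = [0.1353, 0.1066, 0.1733, 0.2413, 0.2188, 0.1247]
t=4: π = [0.1341, 0.1077, 0.1743, 0.2415, 0.2194, 0.1230]

π = [0.1341, 0.1077, 0.1743, 0.2415, 0.2194, 0.1230]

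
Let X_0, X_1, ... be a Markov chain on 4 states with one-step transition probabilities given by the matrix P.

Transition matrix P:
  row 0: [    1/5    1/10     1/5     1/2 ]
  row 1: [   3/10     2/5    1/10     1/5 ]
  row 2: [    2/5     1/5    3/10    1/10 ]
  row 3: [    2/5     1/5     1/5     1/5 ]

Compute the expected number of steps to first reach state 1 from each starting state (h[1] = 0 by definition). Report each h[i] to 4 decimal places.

First-step conditioning: h[1] = 0; for i ≠ 1, h[i] = 1 + Σ_k P[i][k]·h[k].
  h[0] = 1 + 1/5·h[0] + 1/5·h[2] + 1/2·h[3]
  h[2] = 1 + 2/5·h[0] + 3/10·h[2] + 1/10·h[3]
  h[3] = 1 + 2/5·h[0] + 1/5·h[2] + 1/5·h[3]
Solving the 3×3 linear system over states ≠ 1 gives exactly h = [13/2, 0, 6, 6] (h[1] = 0 is the target).

h = [6.5000, 0.0000, 6.0000, 6.0000]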